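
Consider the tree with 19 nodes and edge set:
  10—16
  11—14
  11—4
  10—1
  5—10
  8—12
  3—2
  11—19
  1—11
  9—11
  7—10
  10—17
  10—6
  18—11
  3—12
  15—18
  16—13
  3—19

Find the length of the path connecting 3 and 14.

3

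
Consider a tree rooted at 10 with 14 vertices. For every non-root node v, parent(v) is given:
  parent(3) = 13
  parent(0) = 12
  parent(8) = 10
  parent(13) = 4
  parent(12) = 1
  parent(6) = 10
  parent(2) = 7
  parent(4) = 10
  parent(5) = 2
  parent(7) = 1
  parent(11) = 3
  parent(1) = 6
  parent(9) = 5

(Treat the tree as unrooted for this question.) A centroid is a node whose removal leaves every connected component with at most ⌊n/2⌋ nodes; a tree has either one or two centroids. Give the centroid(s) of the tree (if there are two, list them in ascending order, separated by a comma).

Removing 6 splits the tree into components of sizes 7, 6; the largest is 7 ≤ ⌊14/2⌋ = 7.
Its neighbour 1 also leaves a largest component of size 7, so both are centroids.

1, 6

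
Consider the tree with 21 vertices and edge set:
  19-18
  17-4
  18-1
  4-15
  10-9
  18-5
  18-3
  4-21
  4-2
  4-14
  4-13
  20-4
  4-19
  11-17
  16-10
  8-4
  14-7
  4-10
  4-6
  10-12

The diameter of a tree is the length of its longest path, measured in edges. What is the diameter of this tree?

5

BFS from 5 reaches 9 last, at distance 5; BFS from 9 confirms no node is farther.
Path: 5 – 18 – 19 – 4 – 10 – 9.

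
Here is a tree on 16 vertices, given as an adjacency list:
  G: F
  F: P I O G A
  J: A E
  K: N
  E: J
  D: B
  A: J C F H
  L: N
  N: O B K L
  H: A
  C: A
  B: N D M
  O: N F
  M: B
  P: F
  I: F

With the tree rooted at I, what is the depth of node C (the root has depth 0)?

Path from I to C: I–F–A–C, which has 3 edges.

3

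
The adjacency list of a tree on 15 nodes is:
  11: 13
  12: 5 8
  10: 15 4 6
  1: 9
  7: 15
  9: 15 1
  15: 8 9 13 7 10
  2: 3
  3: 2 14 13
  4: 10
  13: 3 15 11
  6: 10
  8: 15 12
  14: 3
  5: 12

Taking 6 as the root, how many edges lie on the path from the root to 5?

Climbing from 5 to the root: 5–12–8–15–10–6. That's 5 steps.

5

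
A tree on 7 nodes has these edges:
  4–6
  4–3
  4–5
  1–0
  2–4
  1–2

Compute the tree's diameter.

4

A longest path is 0–1–2–4–3, with 4 edges.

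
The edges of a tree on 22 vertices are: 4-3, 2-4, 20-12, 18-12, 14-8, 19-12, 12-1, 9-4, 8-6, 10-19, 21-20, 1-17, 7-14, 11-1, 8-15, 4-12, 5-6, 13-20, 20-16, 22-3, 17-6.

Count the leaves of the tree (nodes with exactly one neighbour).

12

Exactly 12 nodes have a single neighbour: 2, 5, 7, 9, 10, 11, 13, 15, 16, 18, 21, 22.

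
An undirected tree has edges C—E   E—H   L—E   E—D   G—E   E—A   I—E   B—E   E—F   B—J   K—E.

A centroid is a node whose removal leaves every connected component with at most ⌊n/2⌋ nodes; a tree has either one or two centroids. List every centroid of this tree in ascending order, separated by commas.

Removing E splits the tree into components of sizes 2, 1, 1, 1, 1, 1, 1, 1, 1, 1; the largest is 2 ≤ ⌊12/2⌋ = 6.
No neighbour of E does as well, so E is the unique centroid.

E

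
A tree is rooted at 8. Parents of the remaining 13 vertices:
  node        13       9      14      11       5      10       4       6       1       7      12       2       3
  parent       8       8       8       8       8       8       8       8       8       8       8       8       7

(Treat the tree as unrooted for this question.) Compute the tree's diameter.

BFS from 3 reaches 14 last, at distance 3; BFS from 14 confirms no node is farther.
Path: 3–7–8–14.

3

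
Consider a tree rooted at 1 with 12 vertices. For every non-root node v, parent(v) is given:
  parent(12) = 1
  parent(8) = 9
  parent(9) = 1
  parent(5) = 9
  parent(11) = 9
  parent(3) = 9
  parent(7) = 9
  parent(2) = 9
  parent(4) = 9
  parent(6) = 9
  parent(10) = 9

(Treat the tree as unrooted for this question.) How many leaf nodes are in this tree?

10

Degree-1 nodes: 2, 3, 4, 5, 6, 7, 8, 10, 11, 12 — 10 of them.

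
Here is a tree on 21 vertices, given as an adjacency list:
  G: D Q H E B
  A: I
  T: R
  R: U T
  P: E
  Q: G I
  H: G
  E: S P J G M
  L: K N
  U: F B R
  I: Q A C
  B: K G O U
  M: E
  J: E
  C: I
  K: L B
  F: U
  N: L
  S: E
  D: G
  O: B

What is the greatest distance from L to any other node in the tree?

A farthest node from L is C (A also at distance 6).
The path L-K-B-G-Q-I-C has 6 edges.

6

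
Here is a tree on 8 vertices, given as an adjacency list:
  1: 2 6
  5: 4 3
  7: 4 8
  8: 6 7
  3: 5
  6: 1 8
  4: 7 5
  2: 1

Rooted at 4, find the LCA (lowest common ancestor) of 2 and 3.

4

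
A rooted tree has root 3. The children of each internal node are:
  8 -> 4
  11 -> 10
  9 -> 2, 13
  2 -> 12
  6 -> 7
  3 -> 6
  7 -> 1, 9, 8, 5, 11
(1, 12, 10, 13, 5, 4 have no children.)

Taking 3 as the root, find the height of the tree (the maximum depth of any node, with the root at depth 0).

5

A deepest node is 12, reached by 3 – 6 – 7 – 9 – 2 – 12.
That path has 5 edges, so the height is 5.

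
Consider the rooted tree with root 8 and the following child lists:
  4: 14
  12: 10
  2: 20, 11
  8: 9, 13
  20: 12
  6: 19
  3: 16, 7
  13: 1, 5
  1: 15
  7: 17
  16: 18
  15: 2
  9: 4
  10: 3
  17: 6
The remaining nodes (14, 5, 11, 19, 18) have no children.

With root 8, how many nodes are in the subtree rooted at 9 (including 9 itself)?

9's subtree: {9, 4, 14}, size 3.

3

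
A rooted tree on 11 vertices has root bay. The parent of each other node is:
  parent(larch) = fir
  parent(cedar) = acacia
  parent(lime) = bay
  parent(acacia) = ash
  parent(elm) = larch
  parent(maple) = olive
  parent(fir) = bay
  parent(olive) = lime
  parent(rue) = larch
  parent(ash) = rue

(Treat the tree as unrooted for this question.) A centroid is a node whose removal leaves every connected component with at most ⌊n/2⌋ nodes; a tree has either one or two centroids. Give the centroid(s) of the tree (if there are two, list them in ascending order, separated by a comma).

If larch is removed the pieces have sizes 5, 4, 1, all ≤ ⌊11/2⌋ = 5.
No neighbour of larch does as well, so larch is the unique centroid.

larch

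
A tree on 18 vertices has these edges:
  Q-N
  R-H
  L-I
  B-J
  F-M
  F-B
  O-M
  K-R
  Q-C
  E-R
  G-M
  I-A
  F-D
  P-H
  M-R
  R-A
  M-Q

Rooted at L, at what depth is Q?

5

Climbing from Q to the root: Q – M – R – A – I – L. That's 5 steps.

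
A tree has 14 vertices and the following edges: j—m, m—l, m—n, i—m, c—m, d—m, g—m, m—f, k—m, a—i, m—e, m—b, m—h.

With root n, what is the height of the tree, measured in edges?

3

A deepest node is a, reached by n – m – i – a.
That path has 3 edges, so the height is 3.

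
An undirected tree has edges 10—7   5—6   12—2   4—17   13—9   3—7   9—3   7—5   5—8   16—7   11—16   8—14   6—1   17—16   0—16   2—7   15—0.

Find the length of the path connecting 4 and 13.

6

Walking from 4: 4 - 17 - 16 - 7 - 3 - 9 - 13. Length 6.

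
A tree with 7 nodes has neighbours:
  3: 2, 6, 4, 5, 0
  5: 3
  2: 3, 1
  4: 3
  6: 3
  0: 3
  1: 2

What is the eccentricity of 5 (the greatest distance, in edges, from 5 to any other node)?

A farthest node from 5 is 1.
The path 5-3-2-1 has 3 edges.

3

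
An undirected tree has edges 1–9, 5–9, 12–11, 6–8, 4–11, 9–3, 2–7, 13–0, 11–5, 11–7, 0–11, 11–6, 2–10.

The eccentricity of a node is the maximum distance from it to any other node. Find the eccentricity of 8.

5

A farthest node from 8 is 3 (10, 1 also at distance 5).
The path 8 – 6 – 11 – 5 – 9 – 3 has 5 edges.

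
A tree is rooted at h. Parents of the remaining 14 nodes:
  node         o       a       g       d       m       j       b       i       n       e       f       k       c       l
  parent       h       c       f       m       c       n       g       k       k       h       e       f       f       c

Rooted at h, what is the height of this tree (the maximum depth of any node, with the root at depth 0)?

5

A deepest node is j, reached by h–e–f–k–n–j.
That path has 5 edges, so the height is 5.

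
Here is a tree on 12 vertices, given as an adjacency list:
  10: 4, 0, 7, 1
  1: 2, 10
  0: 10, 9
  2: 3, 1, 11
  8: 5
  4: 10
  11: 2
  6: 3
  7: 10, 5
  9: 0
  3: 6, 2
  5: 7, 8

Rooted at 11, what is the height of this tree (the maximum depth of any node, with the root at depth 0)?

6

8 sits deepest: 11–2–1–10–7–5–8 — 6 edges from the root.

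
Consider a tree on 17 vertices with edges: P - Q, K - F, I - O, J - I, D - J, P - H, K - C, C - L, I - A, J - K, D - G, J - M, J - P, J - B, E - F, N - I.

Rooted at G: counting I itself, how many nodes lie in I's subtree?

4

Descendants of I (including itself): I, A, O, N. That's 4.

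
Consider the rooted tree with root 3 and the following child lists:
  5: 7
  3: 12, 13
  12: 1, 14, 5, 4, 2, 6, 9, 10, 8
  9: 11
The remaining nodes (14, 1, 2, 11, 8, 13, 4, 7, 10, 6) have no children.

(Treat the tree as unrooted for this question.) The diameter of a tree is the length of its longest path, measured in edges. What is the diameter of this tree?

A longest path is 11–9–12–3–13, with 4 edges.

4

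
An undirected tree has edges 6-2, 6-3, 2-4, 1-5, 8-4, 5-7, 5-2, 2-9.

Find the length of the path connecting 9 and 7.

3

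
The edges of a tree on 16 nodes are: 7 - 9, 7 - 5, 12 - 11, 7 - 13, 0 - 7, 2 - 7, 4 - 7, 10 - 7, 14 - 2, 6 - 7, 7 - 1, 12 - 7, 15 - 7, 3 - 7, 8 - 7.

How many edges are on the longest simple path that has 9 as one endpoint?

3

Distances from 9 peak at 3, attained at 11 (14 also at distance 3).
9–7–12–11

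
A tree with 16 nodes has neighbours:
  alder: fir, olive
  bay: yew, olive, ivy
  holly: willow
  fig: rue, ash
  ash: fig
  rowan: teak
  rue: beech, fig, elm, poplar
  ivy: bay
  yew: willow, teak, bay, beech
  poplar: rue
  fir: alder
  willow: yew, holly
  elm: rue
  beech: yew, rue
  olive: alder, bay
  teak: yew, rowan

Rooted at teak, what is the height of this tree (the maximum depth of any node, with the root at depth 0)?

5

The longest root-to-leaf path is teak–yew–bay–olive–alder–fir (5 edges).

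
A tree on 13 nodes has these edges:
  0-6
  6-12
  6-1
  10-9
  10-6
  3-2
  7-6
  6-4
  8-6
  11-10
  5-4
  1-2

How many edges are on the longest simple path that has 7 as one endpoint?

4

A farthest node from 7 is 3.
The path 7–6–1–2–3 has 4 edges.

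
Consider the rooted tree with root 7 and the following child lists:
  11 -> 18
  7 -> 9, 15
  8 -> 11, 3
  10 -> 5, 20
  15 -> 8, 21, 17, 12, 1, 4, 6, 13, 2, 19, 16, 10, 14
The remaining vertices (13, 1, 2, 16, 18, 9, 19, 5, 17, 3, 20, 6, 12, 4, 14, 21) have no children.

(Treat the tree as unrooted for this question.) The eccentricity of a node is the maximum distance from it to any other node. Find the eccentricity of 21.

4

A farthest node from 21 is 18.
The path 21 – 15 – 8 – 11 – 18 has 4 edges.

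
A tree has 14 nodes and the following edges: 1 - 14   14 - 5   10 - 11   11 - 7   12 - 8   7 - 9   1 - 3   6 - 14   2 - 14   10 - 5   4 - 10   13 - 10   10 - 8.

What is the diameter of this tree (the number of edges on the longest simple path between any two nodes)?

7

BFS from 3 reaches 9 last, at distance 7; BFS from 9 confirms no node is farther.
Path: 3–1–14–5–10–11–7–9.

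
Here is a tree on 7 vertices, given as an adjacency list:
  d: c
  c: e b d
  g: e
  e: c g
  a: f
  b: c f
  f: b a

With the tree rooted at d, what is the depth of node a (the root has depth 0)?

4

d → c → b → f → a — 4 edges.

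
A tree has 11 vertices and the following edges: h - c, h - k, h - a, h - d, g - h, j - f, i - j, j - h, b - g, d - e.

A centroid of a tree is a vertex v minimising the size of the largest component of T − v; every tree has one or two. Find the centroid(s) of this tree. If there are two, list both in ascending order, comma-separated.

h

Removing h splits the tree into components of sizes 3, 2, 2, 1, 1, 1; the largest is 3 ≤ ⌊11/2⌋ = 5.
Every other node leaves some component of size > 5, so the centroid is unique.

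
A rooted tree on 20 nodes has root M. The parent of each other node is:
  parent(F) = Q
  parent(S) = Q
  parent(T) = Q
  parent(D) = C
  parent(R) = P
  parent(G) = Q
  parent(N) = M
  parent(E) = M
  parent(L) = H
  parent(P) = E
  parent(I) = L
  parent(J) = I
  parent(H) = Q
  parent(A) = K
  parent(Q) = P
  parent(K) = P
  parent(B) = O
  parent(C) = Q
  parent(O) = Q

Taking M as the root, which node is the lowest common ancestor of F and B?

Q

Path F→root: F Q P E M; path B→root: B O Q P E M.
First common node: Q.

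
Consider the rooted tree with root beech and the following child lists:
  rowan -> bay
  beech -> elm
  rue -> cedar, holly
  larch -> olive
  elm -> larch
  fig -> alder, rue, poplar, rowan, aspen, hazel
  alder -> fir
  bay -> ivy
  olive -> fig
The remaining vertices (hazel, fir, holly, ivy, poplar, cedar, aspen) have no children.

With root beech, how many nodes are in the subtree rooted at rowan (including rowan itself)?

The subtree rooted at rowan contains: rowan, bay, ivy — 3 nodes.

3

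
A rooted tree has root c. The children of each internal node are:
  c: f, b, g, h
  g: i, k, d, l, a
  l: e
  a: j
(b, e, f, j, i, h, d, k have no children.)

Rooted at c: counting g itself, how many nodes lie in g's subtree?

8

g's subtree: {g, d, k, a, i, l, j, e}, size 8.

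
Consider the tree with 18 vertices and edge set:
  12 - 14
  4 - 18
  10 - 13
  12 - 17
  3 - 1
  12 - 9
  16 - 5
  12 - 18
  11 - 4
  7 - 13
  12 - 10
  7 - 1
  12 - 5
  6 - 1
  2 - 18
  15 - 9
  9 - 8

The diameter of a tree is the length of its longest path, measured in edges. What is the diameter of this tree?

8

Starting from 11, a farthest node is 6 at distance 8.
One longest path: 11–4–18–12–10–13–7–1–6.
So the diameter is 8.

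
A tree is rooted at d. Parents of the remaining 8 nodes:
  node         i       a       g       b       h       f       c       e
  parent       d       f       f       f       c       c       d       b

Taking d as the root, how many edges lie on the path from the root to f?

2

Path from d to f: d–c–f, which has 2 edges.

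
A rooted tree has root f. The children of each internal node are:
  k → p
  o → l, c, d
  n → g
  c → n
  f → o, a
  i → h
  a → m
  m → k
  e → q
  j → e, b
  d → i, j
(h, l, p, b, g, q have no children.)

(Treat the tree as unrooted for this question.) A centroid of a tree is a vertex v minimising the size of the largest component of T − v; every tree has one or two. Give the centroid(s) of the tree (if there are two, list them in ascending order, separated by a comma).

o

Delete o: the remaining components have sizes 7, 5, 3, 1. Max 7 ≤ 8, so o is a centroid.
No neighbour of o does as well, so o is the unique centroid.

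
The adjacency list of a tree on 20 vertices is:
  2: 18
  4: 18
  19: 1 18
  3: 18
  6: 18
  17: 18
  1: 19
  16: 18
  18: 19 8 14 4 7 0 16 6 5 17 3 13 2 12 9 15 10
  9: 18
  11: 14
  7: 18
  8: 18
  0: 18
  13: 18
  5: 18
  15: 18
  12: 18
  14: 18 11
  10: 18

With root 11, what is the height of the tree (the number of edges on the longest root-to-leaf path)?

4

1 sits deepest: 11-14-18-19-1 — 4 edges from the root.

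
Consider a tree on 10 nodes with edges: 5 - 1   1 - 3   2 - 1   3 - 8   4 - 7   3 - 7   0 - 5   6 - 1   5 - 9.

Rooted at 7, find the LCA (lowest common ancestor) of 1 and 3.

Ancestors of 1 (toward the root): 1, 3, 7.
Ancestors of 3: 3, 7.
The deepest node appearing in both lists is 3.

3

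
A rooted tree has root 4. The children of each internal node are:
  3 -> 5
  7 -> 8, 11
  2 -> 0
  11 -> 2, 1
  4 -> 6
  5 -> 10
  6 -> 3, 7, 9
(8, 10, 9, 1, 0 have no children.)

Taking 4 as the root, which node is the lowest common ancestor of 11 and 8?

Path 11→root: 11 7 6 4; path 8→root: 8 7 6 4.
First common node: 7.

7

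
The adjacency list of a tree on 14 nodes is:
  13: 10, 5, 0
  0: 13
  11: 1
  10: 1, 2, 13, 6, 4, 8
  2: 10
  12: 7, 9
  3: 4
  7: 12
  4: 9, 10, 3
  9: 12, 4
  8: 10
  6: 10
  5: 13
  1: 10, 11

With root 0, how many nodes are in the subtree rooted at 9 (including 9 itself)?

3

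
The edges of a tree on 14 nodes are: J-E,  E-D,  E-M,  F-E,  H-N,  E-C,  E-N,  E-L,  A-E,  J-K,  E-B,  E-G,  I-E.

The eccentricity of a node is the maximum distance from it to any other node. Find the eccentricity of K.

Distances from K peak at 4, attained at H.
K – J – E – N – H

4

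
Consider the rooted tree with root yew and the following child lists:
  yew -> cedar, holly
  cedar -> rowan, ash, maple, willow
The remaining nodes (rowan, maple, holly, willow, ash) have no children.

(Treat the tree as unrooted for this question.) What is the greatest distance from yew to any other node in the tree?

A farthest node from yew is willow (rowan, maple, ash also at distance 2).
The path yew – cedar – willow has 2 edges.

2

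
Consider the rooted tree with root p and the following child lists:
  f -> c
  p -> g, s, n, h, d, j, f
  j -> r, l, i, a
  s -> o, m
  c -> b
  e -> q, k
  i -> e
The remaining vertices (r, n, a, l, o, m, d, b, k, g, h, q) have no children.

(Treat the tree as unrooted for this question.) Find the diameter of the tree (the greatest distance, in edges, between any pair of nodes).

BFS from q reaches b last, at distance 7; BFS from b confirms no node is farther.
Path: q - e - i - j - p - f - c - b.

7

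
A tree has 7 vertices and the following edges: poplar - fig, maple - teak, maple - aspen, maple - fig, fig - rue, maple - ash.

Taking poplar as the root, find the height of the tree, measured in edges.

A deepest node is teak, reached by poplar – fig – maple – teak.
That path has 3 edges, so the height is 3.

3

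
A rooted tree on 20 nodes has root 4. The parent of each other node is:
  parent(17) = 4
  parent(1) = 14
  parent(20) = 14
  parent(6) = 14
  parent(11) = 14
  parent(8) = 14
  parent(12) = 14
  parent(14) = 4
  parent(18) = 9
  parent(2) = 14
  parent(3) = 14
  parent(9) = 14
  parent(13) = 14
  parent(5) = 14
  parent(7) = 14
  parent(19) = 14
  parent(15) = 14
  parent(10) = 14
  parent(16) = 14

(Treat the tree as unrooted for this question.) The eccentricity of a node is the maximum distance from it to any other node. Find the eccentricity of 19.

The node farthest from 19 is 18 (17 also at distance 3), via 19-14-9-18 — 3 edges.

3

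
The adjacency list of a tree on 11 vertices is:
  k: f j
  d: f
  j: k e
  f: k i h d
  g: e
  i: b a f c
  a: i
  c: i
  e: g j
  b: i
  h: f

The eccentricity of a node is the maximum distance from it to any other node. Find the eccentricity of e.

The node farthest from e is c (a, b also at distance 5), via e–j–k–f–i–c — 5 edges.

5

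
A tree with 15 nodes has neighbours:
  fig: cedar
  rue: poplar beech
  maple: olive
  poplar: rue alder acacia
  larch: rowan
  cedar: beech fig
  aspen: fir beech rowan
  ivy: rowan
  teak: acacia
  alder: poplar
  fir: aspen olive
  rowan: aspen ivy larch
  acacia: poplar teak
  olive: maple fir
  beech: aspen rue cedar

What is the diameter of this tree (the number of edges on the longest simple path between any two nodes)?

8

BFS from teak reaches maple last, at distance 8; BFS from maple confirms no node is farther.
Path: teak–acacia–poplar–rue–beech–aspen–fir–olive–maple.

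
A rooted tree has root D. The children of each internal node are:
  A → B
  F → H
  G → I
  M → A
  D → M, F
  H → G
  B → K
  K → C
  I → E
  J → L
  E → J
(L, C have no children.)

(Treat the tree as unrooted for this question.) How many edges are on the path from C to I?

9

The path is C–K–B–A–M–D–F–H–G–I, which has 9 edges.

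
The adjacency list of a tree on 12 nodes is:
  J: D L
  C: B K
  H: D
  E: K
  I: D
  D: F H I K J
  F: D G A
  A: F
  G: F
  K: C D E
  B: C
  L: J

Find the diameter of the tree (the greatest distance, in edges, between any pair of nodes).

A longest path is B–C–K–D–F–A, with 5 edges.

5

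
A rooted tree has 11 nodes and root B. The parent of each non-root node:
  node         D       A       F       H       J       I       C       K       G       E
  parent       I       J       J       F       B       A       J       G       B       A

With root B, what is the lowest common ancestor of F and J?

F's ancestor chain is F, J, B and J's is J, B; they first meet at J.

J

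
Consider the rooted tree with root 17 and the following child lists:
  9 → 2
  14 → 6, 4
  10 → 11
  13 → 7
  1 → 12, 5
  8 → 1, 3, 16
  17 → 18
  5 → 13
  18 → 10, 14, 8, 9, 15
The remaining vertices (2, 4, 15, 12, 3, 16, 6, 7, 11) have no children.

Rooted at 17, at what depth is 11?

3

Path from 17 to 11: 17 → 18 → 10 → 11, which has 3 edges.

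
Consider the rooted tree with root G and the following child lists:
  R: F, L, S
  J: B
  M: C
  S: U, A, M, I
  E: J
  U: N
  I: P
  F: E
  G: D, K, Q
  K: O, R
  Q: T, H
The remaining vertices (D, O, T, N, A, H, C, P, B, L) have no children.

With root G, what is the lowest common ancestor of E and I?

R

Ancestors of E (toward the root): E, F, R, K, G.
Ancestors of I: I, S, R, K, G.
The deepest node appearing in both lists is R.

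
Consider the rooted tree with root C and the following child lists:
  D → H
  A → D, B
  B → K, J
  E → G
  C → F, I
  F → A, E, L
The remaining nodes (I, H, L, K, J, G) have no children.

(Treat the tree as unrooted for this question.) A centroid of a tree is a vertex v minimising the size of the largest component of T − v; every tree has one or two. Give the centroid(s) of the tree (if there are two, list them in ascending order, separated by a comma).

Delete A: the remaining components have sizes 6, 3, 2. Max 6 ≤ 6, so A is a centroid.
Its neighbour F also leaves a largest component of size 6, so both are centroids.

A, F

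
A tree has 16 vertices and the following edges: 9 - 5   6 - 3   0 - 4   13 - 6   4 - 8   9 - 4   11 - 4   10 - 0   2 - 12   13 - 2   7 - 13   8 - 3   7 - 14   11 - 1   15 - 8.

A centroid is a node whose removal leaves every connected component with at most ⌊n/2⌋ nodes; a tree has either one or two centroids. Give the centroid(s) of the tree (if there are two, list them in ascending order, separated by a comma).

Delete 8: the remaining components have sizes 7, 7, 1. Max 7 ≤ 8, so 8 is a centroid.
No neighbour of 8 does as well, so 8 is the unique centroid.

8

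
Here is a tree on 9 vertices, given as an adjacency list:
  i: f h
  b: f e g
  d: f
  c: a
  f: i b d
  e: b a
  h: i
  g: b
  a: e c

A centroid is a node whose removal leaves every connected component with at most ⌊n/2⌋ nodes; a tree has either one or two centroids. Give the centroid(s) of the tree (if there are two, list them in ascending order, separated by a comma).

b

Delete b: the remaining components have sizes 4, 3, 1. Max 4 ≤ 4, so b is a centroid.
No neighbour of b does as well, so b is the unique centroid.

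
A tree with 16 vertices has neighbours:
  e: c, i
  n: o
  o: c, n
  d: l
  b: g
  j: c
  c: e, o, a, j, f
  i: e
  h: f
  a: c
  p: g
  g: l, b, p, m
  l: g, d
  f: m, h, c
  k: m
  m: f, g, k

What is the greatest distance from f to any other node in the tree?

4

A farthest node from f is d.
The path f–m–g–l–d has 4 edges.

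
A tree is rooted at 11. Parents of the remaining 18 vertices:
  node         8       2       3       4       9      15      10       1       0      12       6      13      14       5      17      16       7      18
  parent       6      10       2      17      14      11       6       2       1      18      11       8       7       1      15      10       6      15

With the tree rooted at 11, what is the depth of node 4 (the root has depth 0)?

3

11 → 15 → 17 → 4 — 3 edges.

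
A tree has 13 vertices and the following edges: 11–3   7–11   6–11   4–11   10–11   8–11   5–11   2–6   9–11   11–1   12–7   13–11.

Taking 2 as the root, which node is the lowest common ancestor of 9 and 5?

11

Ancestors of 9 (toward the root): 9, 11, 6, 2.
Ancestors of 5: 5, 11, 6, 2.
The deepest node appearing in both lists is 11.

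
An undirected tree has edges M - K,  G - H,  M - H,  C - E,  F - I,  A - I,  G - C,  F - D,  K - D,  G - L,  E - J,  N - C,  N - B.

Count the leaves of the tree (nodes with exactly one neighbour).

The leaves are A, B, J, L.
That is 4 leaves.

4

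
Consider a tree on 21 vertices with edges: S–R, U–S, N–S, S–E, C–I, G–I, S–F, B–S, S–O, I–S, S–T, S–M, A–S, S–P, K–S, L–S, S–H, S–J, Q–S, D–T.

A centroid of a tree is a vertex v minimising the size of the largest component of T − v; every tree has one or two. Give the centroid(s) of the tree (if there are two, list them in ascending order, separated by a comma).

Removing S splits the tree into components of sizes 3, 2, 1, 1, 1, 1, 1, 1, 1, 1, 1, 1, 1, 1, 1, 1, 1; the largest is 3 ≤ ⌊21/2⌋ = 10.
No neighbour of S does as well, so S is the unique centroid.

S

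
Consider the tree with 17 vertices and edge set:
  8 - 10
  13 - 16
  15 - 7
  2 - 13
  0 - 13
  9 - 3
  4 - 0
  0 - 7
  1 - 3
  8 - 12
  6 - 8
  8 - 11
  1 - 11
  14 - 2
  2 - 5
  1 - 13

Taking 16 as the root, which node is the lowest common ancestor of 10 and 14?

13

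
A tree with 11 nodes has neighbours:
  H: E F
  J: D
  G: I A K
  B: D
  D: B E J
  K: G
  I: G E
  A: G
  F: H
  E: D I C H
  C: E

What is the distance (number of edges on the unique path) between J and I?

3

The path is J – D – E – I, which has 3 edges.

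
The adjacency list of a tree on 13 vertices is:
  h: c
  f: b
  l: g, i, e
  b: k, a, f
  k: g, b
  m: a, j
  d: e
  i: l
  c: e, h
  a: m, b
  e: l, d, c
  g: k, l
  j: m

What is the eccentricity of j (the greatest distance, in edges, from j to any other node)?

9

A farthest node from j is h.
The path j–m–a–b–k–g–l–e–c–h has 9 edges.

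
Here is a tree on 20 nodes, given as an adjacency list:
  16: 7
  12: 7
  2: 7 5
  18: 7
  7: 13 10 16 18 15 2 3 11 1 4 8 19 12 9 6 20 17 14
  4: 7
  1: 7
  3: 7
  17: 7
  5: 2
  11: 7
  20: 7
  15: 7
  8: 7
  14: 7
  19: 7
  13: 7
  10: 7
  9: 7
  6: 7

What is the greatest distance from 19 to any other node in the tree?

3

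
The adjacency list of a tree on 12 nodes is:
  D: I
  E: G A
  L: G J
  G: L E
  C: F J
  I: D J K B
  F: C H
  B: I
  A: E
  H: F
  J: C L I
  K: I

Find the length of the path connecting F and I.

The path is F - C - J - I, which has 3 edges.

3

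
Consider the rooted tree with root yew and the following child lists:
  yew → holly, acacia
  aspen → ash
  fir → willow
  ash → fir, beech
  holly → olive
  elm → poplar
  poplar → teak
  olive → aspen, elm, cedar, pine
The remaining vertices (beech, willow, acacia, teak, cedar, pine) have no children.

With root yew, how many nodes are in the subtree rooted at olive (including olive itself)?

11

Descendants of olive (including itself): olive, elm, cedar, aspen, pine, poplar, ash, teak, fir, beech, willow. That's 11.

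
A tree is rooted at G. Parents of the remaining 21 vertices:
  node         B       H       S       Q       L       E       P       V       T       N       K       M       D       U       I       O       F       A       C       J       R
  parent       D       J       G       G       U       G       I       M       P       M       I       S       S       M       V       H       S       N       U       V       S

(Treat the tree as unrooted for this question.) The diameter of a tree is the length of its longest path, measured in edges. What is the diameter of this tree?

7

Starting from T, a farthest node is E at distance 7.
One longest path: T – P – I – V – M – S – G – E.
So the diameter is 7.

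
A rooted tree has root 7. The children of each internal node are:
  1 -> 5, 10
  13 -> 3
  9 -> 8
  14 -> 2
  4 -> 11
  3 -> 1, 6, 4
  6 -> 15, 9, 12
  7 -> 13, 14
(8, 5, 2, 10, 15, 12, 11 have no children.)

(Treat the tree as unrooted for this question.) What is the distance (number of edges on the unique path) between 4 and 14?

4

Walking from 4: 4–3–13–7–14. Length 4.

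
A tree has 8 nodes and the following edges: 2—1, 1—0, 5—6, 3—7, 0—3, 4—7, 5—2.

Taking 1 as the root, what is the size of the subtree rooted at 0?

The subtree rooted at 0 contains: 0, 3, 7, 4 — 4 nodes.

4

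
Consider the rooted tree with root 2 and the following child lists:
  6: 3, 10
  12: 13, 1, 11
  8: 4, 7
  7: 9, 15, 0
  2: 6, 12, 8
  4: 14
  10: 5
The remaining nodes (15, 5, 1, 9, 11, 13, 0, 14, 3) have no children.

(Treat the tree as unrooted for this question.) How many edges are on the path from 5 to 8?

4

5 - 10 - 6 - 2 - 8: 4 edges.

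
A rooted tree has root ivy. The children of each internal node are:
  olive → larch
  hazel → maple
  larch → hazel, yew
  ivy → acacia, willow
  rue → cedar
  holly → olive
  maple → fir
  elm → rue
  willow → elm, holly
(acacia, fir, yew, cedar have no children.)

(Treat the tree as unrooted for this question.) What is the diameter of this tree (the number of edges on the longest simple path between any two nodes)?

9

BFS from fir reaches cedar last, at distance 9; BFS from cedar confirms no node is farther.
Path: fir - maple - hazel - larch - olive - holly - willow - elm - rue - cedar.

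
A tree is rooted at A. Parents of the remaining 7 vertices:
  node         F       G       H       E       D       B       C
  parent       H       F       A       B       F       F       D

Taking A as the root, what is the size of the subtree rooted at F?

Descendants of F (including itself): F, D, B, G, C, E. That's 6.

6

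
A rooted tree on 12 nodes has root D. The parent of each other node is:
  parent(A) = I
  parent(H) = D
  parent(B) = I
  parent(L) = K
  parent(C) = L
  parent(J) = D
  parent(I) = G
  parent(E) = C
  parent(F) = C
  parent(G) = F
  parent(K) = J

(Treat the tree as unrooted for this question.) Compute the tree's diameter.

9

BFS from A reaches H last, at distance 9; BFS from H confirms no node is farther.
Path: A-I-G-F-C-L-K-J-D-H.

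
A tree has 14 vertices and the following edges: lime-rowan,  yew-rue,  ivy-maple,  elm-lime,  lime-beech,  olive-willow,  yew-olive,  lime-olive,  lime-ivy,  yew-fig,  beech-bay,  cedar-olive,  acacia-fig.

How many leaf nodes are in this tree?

8

Exactly 8 nodes have a single neighbour: acacia, bay, cedar, elm, maple, rowan, rue, willow.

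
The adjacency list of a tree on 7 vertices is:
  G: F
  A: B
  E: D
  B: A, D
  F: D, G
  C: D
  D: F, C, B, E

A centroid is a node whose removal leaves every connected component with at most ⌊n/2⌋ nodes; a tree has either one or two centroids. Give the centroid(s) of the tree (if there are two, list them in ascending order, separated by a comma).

D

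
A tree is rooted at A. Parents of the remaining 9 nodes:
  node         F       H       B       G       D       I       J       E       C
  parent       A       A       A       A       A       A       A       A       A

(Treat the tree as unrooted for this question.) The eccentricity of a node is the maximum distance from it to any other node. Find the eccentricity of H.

2

The node farthest from H is J (C, I, D, B, F, E, G also at distance 2), via H-A-J — 2 edges.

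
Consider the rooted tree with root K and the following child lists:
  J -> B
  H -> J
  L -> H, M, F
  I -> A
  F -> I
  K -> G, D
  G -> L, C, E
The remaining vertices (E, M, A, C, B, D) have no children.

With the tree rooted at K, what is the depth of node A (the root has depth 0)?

5

K–G–L–F–I–A — 5 edges.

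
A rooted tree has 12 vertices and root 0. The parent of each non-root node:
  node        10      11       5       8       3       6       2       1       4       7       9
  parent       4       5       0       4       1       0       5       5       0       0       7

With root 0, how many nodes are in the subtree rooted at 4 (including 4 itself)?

The subtree rooted at 4 contains: 4, 10, 8 — 3 nodes.

3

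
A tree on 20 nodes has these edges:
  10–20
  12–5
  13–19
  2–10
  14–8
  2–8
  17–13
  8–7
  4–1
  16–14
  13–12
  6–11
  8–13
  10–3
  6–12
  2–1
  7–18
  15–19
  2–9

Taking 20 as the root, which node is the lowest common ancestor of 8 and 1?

8's ancestor chain is 8, 2, 10, 20 and 1's is 1, 2, 10, 20; they first meet at 2.

2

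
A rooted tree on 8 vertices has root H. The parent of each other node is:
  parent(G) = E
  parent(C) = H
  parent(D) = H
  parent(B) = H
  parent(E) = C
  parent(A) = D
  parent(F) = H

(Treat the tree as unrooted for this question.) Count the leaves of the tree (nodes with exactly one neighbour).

Exactly 4 nodes have a single neighbour: A, B, F, G.

4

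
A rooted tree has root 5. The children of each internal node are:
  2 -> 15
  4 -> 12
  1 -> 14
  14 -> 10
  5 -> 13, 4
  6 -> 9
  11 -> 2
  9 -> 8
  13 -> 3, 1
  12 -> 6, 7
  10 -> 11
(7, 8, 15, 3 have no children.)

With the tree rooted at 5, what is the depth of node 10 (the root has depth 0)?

5–13–1–14–10 — 4 edges.

4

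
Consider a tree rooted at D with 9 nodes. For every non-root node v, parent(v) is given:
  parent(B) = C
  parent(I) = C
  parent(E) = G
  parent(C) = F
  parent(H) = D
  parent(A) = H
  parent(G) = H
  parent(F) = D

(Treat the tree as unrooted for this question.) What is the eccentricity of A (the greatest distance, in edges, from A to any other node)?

Distances from A peak at 5, attained at I (B also at distance 5).
A – H – D – F – C – I

5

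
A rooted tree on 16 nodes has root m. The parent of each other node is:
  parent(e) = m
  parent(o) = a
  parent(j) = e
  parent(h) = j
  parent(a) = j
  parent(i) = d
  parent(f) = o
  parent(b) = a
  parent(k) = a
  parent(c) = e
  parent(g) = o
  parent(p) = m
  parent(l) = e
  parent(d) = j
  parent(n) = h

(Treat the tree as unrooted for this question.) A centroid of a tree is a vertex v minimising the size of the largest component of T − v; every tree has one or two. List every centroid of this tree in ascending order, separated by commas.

If j is removed the pieces have sizes 6, 5, 2, 2, all ≤ ⌊16/2⌋ = 8.
Every other node leaves some component of size > 8, so the centroid is unique.

j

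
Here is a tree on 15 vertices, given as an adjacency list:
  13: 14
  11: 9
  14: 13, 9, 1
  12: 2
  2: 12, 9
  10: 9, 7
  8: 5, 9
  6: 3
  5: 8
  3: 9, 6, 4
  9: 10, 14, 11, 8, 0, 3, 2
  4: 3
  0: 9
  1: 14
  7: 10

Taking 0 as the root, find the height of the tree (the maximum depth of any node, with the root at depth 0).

3

5 sits deepest: 0–9–8–5 — 3 edges from the root.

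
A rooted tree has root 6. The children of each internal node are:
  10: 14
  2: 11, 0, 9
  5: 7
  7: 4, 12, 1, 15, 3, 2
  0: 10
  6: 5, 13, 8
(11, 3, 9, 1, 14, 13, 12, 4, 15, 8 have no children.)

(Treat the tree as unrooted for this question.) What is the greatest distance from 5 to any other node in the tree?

5

The node farthest from 5 is 14, via 5 – 7 – 2 – 0 – 10 – 14 — 5 edges.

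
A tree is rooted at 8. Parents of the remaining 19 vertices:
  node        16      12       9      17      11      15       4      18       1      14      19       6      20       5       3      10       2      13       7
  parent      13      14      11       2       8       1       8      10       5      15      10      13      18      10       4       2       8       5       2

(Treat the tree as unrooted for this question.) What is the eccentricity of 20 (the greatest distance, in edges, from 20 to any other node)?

Distances from 20 peak at 7, attained at 12.
20–18–10–5–1–15–14–12

7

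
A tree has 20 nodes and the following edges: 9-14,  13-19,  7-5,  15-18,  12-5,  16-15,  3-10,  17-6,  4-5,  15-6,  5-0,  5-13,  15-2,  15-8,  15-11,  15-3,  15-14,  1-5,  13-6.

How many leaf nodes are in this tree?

14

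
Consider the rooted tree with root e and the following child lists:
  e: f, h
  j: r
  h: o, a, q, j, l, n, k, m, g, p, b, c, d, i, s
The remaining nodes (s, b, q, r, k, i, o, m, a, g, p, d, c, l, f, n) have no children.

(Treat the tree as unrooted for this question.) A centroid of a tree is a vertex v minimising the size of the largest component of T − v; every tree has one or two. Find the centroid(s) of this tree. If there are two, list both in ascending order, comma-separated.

Delete h: the remaining components have sizes 2, 2, 1, 1, 1, 1, 1, 1, 1, 1, 1, 1, 1, 1, 1, 1. Max 2 ≤ 9, so h is a centroid.
Every other node leaves some component of size > 9, so the centroid is unique.

h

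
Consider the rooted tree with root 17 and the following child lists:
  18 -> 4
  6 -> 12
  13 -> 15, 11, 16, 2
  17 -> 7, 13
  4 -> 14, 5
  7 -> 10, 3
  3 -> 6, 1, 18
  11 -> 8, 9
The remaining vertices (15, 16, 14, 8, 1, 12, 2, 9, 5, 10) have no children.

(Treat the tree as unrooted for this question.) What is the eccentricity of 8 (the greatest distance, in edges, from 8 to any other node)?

8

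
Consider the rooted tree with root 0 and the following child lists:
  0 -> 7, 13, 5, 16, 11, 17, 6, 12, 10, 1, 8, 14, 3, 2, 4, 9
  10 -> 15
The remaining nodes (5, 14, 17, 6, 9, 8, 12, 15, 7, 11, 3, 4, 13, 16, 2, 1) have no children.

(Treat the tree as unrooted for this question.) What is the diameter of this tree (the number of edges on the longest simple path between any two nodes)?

3

Starting from 15, a farthest node is 4 at distance 3.
One longest path: 15 - 10 - 0 - 4.
So the diameter is 3.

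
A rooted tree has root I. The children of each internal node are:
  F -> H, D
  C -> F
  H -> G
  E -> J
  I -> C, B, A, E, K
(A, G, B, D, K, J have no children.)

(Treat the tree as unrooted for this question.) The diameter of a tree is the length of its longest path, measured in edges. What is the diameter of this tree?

6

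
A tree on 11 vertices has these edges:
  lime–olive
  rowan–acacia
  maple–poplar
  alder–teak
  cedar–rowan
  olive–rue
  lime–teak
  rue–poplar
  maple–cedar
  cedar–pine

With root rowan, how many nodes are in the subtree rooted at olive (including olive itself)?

4

The subtree rooted at olive contains: olive, lime, teak, alder — 4 nodes.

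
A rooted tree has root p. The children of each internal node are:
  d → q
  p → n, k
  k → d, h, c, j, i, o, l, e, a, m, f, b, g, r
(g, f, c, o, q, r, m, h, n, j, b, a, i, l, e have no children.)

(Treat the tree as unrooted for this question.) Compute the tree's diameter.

4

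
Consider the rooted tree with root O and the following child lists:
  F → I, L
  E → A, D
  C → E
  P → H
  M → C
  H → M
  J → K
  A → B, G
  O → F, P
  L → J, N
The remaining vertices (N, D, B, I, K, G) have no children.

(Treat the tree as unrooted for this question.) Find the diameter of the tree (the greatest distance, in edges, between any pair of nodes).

11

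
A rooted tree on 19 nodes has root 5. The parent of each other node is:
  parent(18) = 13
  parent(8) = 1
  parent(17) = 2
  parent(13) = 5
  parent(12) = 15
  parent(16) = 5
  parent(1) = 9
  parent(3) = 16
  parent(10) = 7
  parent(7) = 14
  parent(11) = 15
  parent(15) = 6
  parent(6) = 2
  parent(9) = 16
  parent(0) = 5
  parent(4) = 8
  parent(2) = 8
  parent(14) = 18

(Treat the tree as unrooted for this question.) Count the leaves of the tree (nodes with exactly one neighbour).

7

Exactly 7 nodes have a single neighbour: 0, 3, 4, 10, 11, 12, 17.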